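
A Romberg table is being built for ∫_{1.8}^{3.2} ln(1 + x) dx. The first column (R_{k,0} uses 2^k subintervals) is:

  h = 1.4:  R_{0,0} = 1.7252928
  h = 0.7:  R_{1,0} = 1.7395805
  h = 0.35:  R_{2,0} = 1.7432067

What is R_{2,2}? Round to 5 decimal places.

1.74442

Richardson extrapolation on the trapezoidal column (denominator 4−1=3):
R_{1,1} = (4·1.7395805 − 1.7252928) / 3 = 1.7443431
R_{2,1} = 1.7432067 + (1.7432067 − 1.7395805)/3 = 1.7444154
R_{2,2} = 1.7444154 + (1.7444154 − 1.7443431)/15 = 1.7444202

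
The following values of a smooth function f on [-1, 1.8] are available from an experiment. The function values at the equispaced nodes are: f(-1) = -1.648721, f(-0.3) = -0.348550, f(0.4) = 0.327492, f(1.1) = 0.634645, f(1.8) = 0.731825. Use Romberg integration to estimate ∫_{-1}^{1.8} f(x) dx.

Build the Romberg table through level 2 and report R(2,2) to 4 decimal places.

R(0,0) (trapezoid, 1 panel, h=2.8000): -1.283654
R(1,0) (trapezoid, 2 panels, h=1.4000): -0.183338
R(2,0) (trapezoid, 4 panels, h=0.7000): 0.108597
R(1,1) = -0.183338 + (-0.183338 − (-1.283654))/3 = 0.183434
R(2,1) = 0.108597 + (0.108597 − (-0.183338))/3 = 0.205909
R(2,2) = 0.205909 + (0.205909 − 0.183434)/15 = 0.207407

0.2074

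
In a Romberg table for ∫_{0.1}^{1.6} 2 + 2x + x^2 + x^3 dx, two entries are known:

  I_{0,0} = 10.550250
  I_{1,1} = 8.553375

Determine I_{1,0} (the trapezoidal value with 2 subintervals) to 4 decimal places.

9.0526

From I_{1,1} = (4·I_{1,0} − I_{0,0})/3, solve for I_{1,0}:
4·I_{1,0} = 3·8.553375 + 10.550250 = 36.210375
I_{1,0} = 9.052594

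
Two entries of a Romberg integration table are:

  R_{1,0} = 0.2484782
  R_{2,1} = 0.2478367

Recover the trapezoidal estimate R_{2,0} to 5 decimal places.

From R_{2,1} = (4·R_{2,0} − R_{1,0})/3, solve for R_{2,0}:
4·R_{2,0} = 3·0.2478367 + 0.2484782 = 0.9919883
R_{2,0} = 0.2479971

0.24800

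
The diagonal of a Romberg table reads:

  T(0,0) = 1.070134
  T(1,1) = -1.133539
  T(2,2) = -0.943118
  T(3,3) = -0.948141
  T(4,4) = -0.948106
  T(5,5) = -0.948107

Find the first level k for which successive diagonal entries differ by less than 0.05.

|T(1,1) − T(0,0)| = 2.203673 ≥ 0.05
|T(2,2) − T(1,1)| = 0.190421 ≥ 0.05
|T(3,3) − T(2,2)| = 0.005023 < 0.05

k = 3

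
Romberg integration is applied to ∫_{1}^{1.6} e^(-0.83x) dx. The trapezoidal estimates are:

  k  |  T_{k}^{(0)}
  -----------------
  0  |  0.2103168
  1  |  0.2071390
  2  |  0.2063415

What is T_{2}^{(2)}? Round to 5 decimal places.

Richardson extrapolation on the trapezoidal column (denominator 4−1=3):
T_{1}^{(1)} = 0.2071390 + (0.2071390 − 0.2103168)/3 = 0.2060797
T_{2}^{(1)} = 0.2063415 + (0.2063415 − 0.2071390)/3 = 0.2060757
T_{2}^{(2)} = (16·0.2060757 − 0.2060797) / 15 = 0.2060754
(Column j=1 coincides with Simpson's rule on the same nodes.)

0.20608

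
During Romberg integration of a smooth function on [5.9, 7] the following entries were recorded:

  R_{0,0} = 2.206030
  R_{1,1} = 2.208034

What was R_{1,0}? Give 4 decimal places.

2.2075

From R_{1,1} = (4·R_{1,0} − R_{0,0})/3, solve for R_{1,0}:
4·R_{1,0} = 3·2.208034 + 2.206030 = 8.830132
R_{1,0} = 2.207533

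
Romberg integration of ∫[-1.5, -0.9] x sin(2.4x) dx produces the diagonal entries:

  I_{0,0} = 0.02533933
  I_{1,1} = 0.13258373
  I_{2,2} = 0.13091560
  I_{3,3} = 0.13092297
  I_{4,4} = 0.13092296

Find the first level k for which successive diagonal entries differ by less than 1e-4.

|I_{1,1} − I_{0,0}| = 0.10724440 ≥ 1e-4
|I_{2,2} − I_{1,1}| = 0.00166813 ≥ 1e-4
|I_{3,3} − I_{2,2}| = 0.00000737 < 1e-4

k = 3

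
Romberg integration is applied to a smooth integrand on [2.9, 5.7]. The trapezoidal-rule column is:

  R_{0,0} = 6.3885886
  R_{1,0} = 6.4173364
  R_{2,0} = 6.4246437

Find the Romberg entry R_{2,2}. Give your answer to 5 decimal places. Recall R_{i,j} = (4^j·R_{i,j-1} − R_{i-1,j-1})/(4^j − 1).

R_{1,1} = (4·6.4173364 − 6.3885886) / 3 = 6.4269190
R_{2,1} = (4·6.4246437 − 6.4173364) / 3 = 6.4270795
R_{2,2} = 6.4270795 + (6.4270795 − 6.4269190)/15 = 6.4270902

6.42709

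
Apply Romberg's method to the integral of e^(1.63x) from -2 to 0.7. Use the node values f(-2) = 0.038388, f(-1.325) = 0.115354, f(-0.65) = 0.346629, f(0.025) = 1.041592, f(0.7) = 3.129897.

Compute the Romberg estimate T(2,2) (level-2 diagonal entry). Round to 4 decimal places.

T(0,0) (trapezoid, 1 panel, h=2.7000): 4.277185
T(1,0) (trapezoid, 2 panels, h=1.3500): 2.606542
T(2,0) (trapezoid, 4 panels, h=0.6750): 2.084209
T(1,1) = 2.606542 + (2.606542 − 4.277185)/3 = 2.049661
T(2,1) = 2.084209 + (2.084209 − 2.606542)/3 = 1.910098
T(2,2) = 1.910098 + (1.910098 − 2.049661)/15 = 1.900794

1.9008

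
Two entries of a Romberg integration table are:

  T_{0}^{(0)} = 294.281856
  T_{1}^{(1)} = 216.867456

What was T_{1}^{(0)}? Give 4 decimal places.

From T_{1}^{(1)} = (4·T_{1}^{(0)} − T_{0}^{(0)})/3, solve for T_{1}^{(0)}:
4·T_{1}^{(0)} = 3·216.867456 + 294.281856 = 944.884224
T_{1}^{(0)} = 236.221056

236.2211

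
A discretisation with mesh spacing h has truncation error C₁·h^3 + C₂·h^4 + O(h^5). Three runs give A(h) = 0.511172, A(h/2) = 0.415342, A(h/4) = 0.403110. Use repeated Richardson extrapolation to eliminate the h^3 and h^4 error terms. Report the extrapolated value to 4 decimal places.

0.4013

First eliminate the h^3 term (factor 2^3 = 8):
  B₁ = (8·0.415342 − 0.511172)/7 = 0.401652
  B₂ = (8·0.403110 − 0.415342)/7 = 0.401363
Then eliminate the h^4 term (factor 2^4 = 16):
  (16·0.401363 − 0.401652)/15 = 0.401344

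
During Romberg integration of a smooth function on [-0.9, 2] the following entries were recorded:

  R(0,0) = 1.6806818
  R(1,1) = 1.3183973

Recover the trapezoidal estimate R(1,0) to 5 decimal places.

1.40897

From R(1,1) = (4·R(1,0) − R(0,0))/3, solve for R(1,0):
4·R(1,0) = 3·1.3183973 + 1.6806818 = 5.6358737
R(1,0) = 1.4089684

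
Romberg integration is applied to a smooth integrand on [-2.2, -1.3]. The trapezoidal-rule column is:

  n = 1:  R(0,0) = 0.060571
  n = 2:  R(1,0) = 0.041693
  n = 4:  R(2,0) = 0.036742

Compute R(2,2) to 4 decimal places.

Richardson extrapolation on the trapezoidal column (denominator 4−1=3):
R(1,1) = 0.041693 + (0.041693 − 0.060571)/3 = 0.035400
R(2,1) = 0.036742 + (0.036742 − 0.041693)/3 = 0.035092
R(2,2) = 0.035092 + (0.035092 − 0.035400)/15 = 0.035071

0.0351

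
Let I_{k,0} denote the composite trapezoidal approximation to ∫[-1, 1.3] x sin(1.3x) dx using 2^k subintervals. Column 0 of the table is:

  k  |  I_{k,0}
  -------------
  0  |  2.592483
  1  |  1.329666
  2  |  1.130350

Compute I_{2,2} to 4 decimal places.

I_{1,1} = 1.329666 + (1.329666 − 2.592483)/3 = 0.908727
I_{2,1} = 1.130350 + (1.130350 − 1.329666)/3 = 1.063911
I_{2,2} = (16·1.063911 − 0.908727) / 15 = 1.074257
(Column j=1 coincides with Simpson's rule on the same nodes.)

1.0743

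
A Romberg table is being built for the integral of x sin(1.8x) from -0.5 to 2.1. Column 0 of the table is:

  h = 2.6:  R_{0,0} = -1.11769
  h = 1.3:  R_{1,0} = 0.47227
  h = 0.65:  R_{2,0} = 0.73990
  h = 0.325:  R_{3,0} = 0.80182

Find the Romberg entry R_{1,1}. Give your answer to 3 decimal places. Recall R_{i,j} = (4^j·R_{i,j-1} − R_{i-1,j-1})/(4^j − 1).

R_{1,1} = (4·0.47227 − (-1.11769)) / 3 = 1.00226

1.002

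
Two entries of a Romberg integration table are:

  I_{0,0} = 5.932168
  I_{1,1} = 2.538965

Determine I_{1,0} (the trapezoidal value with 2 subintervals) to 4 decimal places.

3.3873

From I_{1,1} = (4·I_{1,0} − I_{0,0})/3, solve for I_{1,0}:
4·I_{1,0} = 3·2.538965 + 5.932168 = 13.549063
I_{1,0} = 3.387266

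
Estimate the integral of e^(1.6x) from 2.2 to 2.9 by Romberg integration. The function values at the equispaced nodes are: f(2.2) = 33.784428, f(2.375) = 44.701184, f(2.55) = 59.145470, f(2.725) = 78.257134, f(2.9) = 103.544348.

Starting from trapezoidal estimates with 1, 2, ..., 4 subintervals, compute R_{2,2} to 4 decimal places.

R_{0,0} (trapezoid, 1 panel, h=0.7000): 48.065072
R_{1,0} (trapezoid, 2 panels, h=0.3500): 44.733450
R_{2,0} (trapezoid, 4 panels, h=0.1750): 43.884431
R_{1,1} = 44.733450 + (44.733450 − 48.065072)/3 = 43.622909
R_{2,1} = 43.884431 + (43.884431 − 44.733450)/3 = 43.601425
R_{2,2} = 43.601425 + (43.601425 − 43.622909)/15 = 43.599993

43.6000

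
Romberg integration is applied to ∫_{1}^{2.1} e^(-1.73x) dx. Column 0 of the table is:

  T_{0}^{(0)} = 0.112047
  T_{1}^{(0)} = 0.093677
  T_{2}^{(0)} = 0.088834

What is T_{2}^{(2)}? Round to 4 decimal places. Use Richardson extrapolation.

0.0872

Richardson extrapolation on the trapezoidal column (denominator 4−1=3):
T_{1}^{(1)} = (4·0.093677 − 0.112047) / 3 = 0.087554
T_{2}^{(1)} = (4·0.088834 − 0.093677) / 3 = 0.087220
T_{2}^{(2)} = (16·0.087220 − 0.087554) / 15 = 0.087198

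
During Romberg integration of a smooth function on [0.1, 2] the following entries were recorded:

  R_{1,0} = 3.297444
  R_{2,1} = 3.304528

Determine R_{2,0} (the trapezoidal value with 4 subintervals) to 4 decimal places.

3.3028

From R_{2,1} = (4·R_{2,0} − R_{1,0})/3, solve for R_{2,0}:
4·R_{2,0} = 3·3.304528 + 3.297444 = 13.211028
R_{2,0} = 3.302757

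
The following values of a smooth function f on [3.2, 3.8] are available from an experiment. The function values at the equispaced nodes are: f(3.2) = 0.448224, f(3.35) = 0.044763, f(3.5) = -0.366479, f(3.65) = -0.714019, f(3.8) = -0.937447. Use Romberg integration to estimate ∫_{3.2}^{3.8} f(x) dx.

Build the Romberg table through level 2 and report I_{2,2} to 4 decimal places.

I_{0,0} (trapezoid, 1 panel, h=0.6000): -0.146767
I_{1,0} (trapezoid, 2 panels, h=0.3000): -0.183327
I_{2,0} (trapezoid, 4 panels, h=0.1500): -0.192052
I_{1,1} = -0.183327 + (-0.183327 − (-0.146767))/3 = -0.195514
I_{2,1} = -0.192052 + (-0.192052 − (-0.183327))/3 = -0.194960
I_{2,2} = -0.194960 + (-0.194960 − (-0.195514))/15 = -0.194923

-0.1949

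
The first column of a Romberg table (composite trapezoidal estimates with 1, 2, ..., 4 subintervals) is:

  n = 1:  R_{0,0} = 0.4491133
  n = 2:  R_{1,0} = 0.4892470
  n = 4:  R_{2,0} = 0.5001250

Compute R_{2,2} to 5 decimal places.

Richardson extrapolation on the trapezoidal column (denominator 4−1=3):
R_{1,1} = 0.4892470 + (0.4892470 − 0.4491133)/3 = 0.5026249
R_{2,1} = (4·0.5001250 − 0.4892470) / 3 = 0.5037510
R_{2,2} = 0.5037510 + (0.5037510 − 0.5026249)/15 = 0.5038261

0.50383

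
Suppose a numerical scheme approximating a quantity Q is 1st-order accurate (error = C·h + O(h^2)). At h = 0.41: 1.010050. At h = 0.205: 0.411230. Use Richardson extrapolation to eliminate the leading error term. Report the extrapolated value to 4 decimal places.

The leading error scales as h; refining by a factor of 2 reduces it by 2^1 = 2.
Extrapolated value = (2·A(h/2) − A(h)) / (2 − 1)
= (2·0.411230 − 1.010050) / 1
= -0.187590 / 1 = -0.187590

-0.1876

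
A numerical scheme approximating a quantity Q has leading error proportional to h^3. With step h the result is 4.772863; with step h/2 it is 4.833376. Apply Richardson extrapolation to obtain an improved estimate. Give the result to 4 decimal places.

The leading error scales as h^3; refining by a factor of 2 reduces it by 2^3 = 8.
Extrapolated value = (8·A(h/2) − A(h)) / (8 − 1)
= (8·4.833376 − 4.772863) / 7
= 33.894145 / 7 = 4.842021

4.8420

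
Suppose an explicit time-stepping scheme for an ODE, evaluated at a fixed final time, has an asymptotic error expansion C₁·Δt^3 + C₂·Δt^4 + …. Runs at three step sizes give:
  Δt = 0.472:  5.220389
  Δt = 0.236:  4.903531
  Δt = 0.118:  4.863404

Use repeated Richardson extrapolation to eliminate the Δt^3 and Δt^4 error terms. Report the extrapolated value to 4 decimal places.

4.8576

First eliminate the Δt^3 term (factor 2^3 = 8):
  B₁ = (8·4.903531 − 5.220389)/7 = 4.858266
  B₂ = (8·4.863404 − 4.903531)/7 = 4.857672
Then eliminate the Δt^4 term (factor 2^4 = 16):
  (16·4.857672 − 4.858266)/15 = 4.857632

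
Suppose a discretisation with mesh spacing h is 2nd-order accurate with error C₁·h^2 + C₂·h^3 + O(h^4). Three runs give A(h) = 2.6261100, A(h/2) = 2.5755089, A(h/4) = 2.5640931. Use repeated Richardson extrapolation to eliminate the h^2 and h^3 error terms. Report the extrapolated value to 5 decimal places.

First eliminate the h^2 term (factor 2^2 = 4):
  B₁ = (4·2.5755089 − 2.6261100)/3 = 2.5586419
  B₂ = (4·2.5640931 − 2.5755089)/3 = 2.5602878
Then eliminate the h^3 term (factor 2^3 = 8):
  (8·2.5602878 − 2.5586419)/7 = 2.5605229

2.56052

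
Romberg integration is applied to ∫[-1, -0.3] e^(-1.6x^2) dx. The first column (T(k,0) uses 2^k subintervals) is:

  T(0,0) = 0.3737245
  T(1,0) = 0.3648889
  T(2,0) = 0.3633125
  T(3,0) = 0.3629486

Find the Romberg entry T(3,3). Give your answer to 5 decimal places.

0.36283

Richardson extrapolation on the trapezoidal column (denominator 4−1=3):
T(1,1) = (4·0.3648889 − 0.3737245) / 3 = 0.3619437
T(2,1) = (4·0.3633125 − 0.3648889) / 3 = 0.3627870
T(3,1) = (4·0.3629486 − 0.3633125) / 3 = 0.3628273
T(2,2) = 0.3627870 + (0.3627870 − 0.3619437)/15 = 0.3628432
T(3,2) = (16·0.3628273 − 0.3627870) / 15 = 0.3628300
T(3,3) = (64·0.3628300 − 0.3628432) / 63 = 0.3628298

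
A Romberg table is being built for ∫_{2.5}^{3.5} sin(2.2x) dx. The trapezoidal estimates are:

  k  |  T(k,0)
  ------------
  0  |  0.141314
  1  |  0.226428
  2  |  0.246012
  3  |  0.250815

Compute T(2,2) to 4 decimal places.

Richardson extrapolation on the trapezoidal column (denominator 4−1=3):
T(1,1) = 0.226428 + (0.226428 − 0.141314)/3 = 0.254799
T(2,1) = (4·0.246012 − 0.226428) / 3 = 0.252540
T(2,2) = (16·0.252540 − 0.254799) / 15 = 0.252389

0.2524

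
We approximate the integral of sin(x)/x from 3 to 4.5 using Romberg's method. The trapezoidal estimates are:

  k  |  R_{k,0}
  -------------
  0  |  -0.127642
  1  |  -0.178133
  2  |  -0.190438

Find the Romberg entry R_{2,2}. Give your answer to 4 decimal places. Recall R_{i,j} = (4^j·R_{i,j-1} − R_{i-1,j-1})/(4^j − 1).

Richardson extrapolation on the trapezoidal column (denominator 4−1=3):
R_{1,1} = -0.178133 + (-0.178133 − (-0.127642))/3 = -0.194963
R_{2,1} = -0.190438 + (-0.190438 − (-0.178133))/3 = -0.194540
R_{2,2} = (16·(-0.194540) − (-0.194963)) / 15 = -0.194512

-0.1945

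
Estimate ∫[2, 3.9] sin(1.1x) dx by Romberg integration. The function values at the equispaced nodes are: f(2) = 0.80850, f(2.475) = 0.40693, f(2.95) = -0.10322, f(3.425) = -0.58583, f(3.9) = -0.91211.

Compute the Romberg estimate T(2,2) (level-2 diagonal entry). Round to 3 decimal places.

-0.162

T(0,0) (trapezoid, 1 panel, h=1.9000): -0.09843
T(1,0) (trapezoid, 2 panels, h=0.9500): -0.14727
T(2,0) (trapezoid, 4 panels, h=0.4750): -0.15861
T(1,1) = -0.14727 + (-0.14727 − (-0.09843))/3 = -0.16355
T(2,1) = -0.15861 + (-0.15861 − (-0.14727))/3 = -0.16239
T(2,2) = -0.16239 + (-0.16239 − (-0.16355))/15 = -0.16231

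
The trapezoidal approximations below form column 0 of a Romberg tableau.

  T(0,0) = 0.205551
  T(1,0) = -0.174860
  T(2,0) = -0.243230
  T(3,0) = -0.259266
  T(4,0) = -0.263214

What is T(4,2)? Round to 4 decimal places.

T(3,1) = -0.259266 + (-0.259266 − (-0.243230))/3 = -0.264611
T(4,1) = -0.263214 + (-0.263214 − (-0.259266))/3 = -0.264530
T(4,2) = (16·(-0.264530) − (-0.264611)) / 15 = -0.264525

-0.2645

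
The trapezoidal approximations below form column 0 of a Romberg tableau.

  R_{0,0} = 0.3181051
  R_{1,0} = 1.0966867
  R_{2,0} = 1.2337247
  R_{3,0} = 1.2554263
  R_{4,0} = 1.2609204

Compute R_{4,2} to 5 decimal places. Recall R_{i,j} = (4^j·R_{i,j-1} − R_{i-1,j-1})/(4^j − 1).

1.26276

Richardson extrapolation on the trapezoidal column (denominator 4−1=3):
R_{3,1} = 1.2554263 + (1.2554263 − 1.2337247)/3 = 1.2626602
R_{4,1} = 1.2609204 + (1.2609204 − 1.2554263)/3 = 1.2627518
R_{4,2} = 1.2627518 + (1.2627518 − 1.2626602)/15 = 1.2627579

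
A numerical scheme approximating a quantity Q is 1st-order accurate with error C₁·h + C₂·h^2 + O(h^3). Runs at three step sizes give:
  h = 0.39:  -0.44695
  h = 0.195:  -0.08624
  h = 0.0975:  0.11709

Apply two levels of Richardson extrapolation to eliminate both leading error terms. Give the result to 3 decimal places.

0.336

First eliminate the h term (factor 2^1 = 2):
  B₁ = (2·(-0.08624) − (-0.44695))/1 = 0.27447
  B₂ = (2·0.11709 − (-0.08624))/1 = 0.32042
Then eliminate the h^2 term (factor 2^2 = 4):
  (4·0.32042 − 0.27447)/3 = 0.33574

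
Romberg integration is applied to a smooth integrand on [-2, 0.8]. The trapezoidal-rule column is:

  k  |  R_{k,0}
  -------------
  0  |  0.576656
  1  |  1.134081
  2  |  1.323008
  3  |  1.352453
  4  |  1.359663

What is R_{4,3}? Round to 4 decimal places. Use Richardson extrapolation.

1.3621

Richardson extrapolation on the trapezoidal column (denominator 4−1=3):
R_{2,1} = (4·1.323008 − 1.134081) / 3 = 1.385984
R_{3,1} = (4·1.352453 − 1.323008) / 3 = 1.362268
R_{4,1} = 1.359663 + (1.359663 − 1.352453)/3 = 1.362066
R_{3,2} = (16·1.362268 − 1.385984) / 15 = 1.360687
R_{4,2} = (16·1.362066 − 1.362268) / 15 = 1.362053
R_{4,3} = 1.362053 + (1.362053 − 1.360687)/63 = 1.362075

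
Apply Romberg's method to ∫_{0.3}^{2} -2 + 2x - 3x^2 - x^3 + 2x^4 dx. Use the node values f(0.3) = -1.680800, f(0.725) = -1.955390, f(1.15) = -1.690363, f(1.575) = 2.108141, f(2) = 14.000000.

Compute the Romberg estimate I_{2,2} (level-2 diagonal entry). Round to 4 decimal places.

1.3381

I_{0,0} (trapezoid, 1 panel, h=1.7000): 10.471320
I_{1,0} (trapezoid, 2 panels, h=0.8500): 3.798851
I_{2,0} (trapezoid, 4 panels, h=0.4250): 1.964345
I_{1,1} = 3.798851 + (3.798851 − 10.471320)/3 = 1.574695
I_{2,1} = 1.964345 + (1.964345 − 3.798851)/3 = 1.352843
I_{2,2} = 1.352843 + (1.352843 − 1.574695)/15 = 1.338053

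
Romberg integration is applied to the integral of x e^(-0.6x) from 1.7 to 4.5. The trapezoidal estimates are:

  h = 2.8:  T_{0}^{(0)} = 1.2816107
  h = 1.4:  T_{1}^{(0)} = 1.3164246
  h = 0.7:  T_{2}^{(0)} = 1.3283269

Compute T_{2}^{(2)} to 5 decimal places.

1.33258

Richardson extrapolation on the trapezoidal column (denominator 4−1=3):
T_{1}^{(1)} = 1.3164246 + (1.3164246 − 1.2816107)/3 = 1.3280292
T_{2}^{(1)} = (4·1.3283269 − 1.3164246) / 3 = 1.3322943
T_{2}^{(2)} = (16·1.3322943 − 1.3280292) / 15 = 1.3325786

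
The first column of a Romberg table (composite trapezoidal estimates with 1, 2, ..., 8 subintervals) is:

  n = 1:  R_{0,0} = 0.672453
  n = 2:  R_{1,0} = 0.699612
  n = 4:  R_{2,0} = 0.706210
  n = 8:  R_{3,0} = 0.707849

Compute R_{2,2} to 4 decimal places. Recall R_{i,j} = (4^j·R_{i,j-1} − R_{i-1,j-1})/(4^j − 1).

R_{1,1} = 0.699612 + (0.699612 − 0.672453)/3 = 0.708665
R_{2,1} = 0.706210 + (0.706210 − 0.699612)/3 = 0.708409
R_{2,2} = 0.708409 + (0.708409 − 0.708665)/15 = 0.708392

0.7084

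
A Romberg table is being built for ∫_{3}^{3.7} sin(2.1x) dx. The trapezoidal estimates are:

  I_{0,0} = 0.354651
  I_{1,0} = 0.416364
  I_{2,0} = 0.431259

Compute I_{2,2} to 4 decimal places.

Richardson extrapolation on the trapezoidal column (denominator 4−1=3):
I_{1,1} = (4·0.416364 − 0.354651) / 3 = 0.436935
I_{2,1} = (4·0.431259 − 0.416364) / 3 = 0.436224
I_{2,2} = (16·0.436224 − 0.436935) / 15 = 0.436177

0.4362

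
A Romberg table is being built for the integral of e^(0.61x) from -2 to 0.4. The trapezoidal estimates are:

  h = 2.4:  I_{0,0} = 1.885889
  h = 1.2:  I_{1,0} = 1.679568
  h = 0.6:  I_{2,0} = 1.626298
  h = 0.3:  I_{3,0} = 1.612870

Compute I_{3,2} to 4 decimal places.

Richardson extrapolation on the trapezoidal column (denominator 4−1=3):
I_{2,1} = 1.626298 + (1.626298 − 1.679568)/3 = 1.608541
I_{3,1} = (4·1.612870 − 1.626298) / 3 = 1.608394
I_{3,2} = 1.608394 + (1.608394 − 1.608541)/15 = 1.608384

1.6084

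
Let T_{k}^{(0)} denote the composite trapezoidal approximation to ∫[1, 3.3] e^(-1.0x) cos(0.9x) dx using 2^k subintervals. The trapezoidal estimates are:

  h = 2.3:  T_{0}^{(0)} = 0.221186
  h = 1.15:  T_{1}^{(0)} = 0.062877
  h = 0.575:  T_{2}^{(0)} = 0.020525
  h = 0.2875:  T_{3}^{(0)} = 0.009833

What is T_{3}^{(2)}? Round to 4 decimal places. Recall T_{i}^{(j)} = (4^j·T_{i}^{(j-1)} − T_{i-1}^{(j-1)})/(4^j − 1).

0.0063

T_{2}^{(1)} = (4·0.020525 − 0.062877) / 3 = 0.006408
T_{3}^{(1)} = 0.009833 + (0.009833 − 0.020525)/3 = 0.006269
T_{3}^{(2)} = 0.006269 + (0.006269 − 0.006408)/15 = 0.006260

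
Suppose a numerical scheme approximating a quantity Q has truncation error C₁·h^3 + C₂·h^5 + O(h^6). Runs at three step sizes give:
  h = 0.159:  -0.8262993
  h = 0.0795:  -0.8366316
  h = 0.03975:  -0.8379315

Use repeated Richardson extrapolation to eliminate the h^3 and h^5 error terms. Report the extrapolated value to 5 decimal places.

-0.83812

First eliminate the h^3 term (factor 2^3 = 8):
  B₁ = (8·(-0.8366316) − (-0.8262993))/7 = -0.8381076
  B₂ = (8·(-0.8379315) − (-0.8366316))/7 = -0.8381172
Then eliminate the h^5 term (factor 2^5 = 32):
  (32·(-0.8381172) − (-0.8381076))/31 = -0.8381175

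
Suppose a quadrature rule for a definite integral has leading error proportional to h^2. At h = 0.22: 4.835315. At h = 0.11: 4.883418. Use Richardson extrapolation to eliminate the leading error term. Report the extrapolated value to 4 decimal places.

The leading error scales as h^2; refining by a factor of 2 reduces it by 2^2 = 4.
Extrapolated value = (4·A(h/2) − A(h)) / (4 − 1)
= (4·4.883418 − 4.835315) / 3
= 14.698357 / 3 = 4.899452

4.8995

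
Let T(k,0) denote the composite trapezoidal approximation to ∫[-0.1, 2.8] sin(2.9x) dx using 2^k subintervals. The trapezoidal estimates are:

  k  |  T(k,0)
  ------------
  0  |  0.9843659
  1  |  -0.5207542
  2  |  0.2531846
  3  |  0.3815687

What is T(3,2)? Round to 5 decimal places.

T(2,1) = 0.2531846 + (0.2531846 − (-0.5207542))/3 = 0.5111642
T(3,1) = (4·0.3815687 − 0.2531846) / 3 = 0.4243634
T(3,2) = 0.4243634 + (0.4243634 − 0.5111642)/15 = 0.4185767

0.41858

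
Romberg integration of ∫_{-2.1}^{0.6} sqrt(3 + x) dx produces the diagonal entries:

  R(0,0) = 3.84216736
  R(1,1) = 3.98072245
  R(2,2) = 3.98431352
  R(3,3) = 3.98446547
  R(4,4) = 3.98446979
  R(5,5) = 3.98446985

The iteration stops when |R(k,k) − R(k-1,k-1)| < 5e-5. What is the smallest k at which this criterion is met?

k = 4

|R(1,1) − R(0,0)| = 0.13855509 ≥ 5e-5
|R(2,2) − R(1,1)| = 0.00359107 ≥ 5e-5
|R(3,3) − R(2,2)| = 0.00015195 ≥ 5e-5
|R(4,4) − R(3,3)| = 0.00000432 < 5e-5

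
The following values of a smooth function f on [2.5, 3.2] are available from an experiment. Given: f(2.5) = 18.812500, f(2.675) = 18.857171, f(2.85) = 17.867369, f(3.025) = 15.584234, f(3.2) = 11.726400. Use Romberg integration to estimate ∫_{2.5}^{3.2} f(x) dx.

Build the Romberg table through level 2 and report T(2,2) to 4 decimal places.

11.9024

T(0,0) (trapezoid, 1 panel, h=0.7000): 10.688615
T(1,0) (trapezoid, 2 panels, h=0.3500): 11.597887
T(2,0) (trapezoid, 4 panels, h=0.1750): 11.826189
T(1,1) = 11.597887 + (11.597887 − 10.688615)/3 = 11.900978
T(2,1) = 11.826189 + (11.826189 − 11.597887)/3 = 11.902290
T(2,2) = 11.902290 + (11.902290 − 11.900978)/15 = 11.902377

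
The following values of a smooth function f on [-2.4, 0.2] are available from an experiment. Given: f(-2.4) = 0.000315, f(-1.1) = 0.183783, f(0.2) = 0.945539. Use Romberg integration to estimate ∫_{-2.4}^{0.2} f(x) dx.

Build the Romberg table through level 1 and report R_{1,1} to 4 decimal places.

0.7284

R_{0,0} (trapezoid, 1 panel, h=2.6000): 1.229610
R_{1,0} (trapezoid, 2 panels, h=1.3000): 0.853723
R_{1,1} = 0.853723 + (0.853723 − 1.229610)/3 = 0.728427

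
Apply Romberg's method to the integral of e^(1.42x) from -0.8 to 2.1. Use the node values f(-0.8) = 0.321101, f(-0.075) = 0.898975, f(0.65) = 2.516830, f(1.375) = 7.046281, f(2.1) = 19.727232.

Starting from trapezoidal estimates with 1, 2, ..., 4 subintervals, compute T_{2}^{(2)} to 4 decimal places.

13.6876

T_{0}^{(0)} (trapezoid, 1 panel, h=2.9000): 29.070083
T_{1}^{(0)} (trapezoid, 2 panels, h=1.4500): 18.184445
T_{2}^{(0)} (trapezoid, 4 panels, h=0.7250): 14.852533
T_{1}^{(1)} = 18.184445 + (18.184445 − 29.070083)/3 = 14.555899
T_{2}^{(1)} = 14.852533 + (14.852533 − 18.184445)/3 = 13.741896
T_{2}^{(2)} = 13.741896 + (13.741896 − 14.555899)/15 = 13.687629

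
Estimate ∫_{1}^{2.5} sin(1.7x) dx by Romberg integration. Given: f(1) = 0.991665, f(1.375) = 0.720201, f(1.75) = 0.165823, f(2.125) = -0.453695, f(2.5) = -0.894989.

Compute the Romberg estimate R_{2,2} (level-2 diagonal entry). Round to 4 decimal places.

R_{0,0} (trapezoid, 1 panel, h=1.5000): 0.072507
R_{1,0} (trapezoid, 2 panels, h=0.7500): 0.160621
R_{2,0} (trapezoid, 4 panels, h=0.3750): 0.180250
R_{1,1} = 0.160621 + (0.160621 − 0.072507)/3 = 0.189992
R_{2,1} = 0.180250 + (0.180250 − 0.160621)/3 = 0.186793
R_{2,2} = 0.186793 + (0.186793 − 0.189992)/15 = 0.186580

0.1866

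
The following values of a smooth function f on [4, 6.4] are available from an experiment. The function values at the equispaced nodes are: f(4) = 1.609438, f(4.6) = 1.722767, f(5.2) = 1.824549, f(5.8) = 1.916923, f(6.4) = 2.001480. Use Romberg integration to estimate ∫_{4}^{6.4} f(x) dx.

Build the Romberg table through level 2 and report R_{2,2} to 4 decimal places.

4.3638

R_{0,0} (trapezoid, 1 panel, h=2.4000): 4.333102
R_{1,0} (trapezoid, 2 panels, h=1.2000): 4.356010
R_{2,0} (trapezoid, 4 panels, h=0.6000): 4.361819
R_{1,1} = 4.356010 + (4.356010 − 4.333102)/3 = 4.363646
R_{2,1} = 4.361819 + (4.361819 − 4.356010)/3 = 4.363755
R_{2,2} = 4.363755 + (4.363755 − 4.363646)/15 = 4.363762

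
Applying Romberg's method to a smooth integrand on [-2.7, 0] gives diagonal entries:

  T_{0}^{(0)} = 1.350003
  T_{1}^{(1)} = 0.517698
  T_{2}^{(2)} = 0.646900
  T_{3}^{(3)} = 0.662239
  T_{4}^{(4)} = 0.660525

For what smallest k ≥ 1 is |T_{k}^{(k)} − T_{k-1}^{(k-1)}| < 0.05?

|T_{1}^{(1)} − T_{0}^{(0)}| = 0.832305 ≥ 0.05
|T_{2}^{(2)} − T_{1}^{(1)}| = 0.129202 ≥ 0.05
|T_{3}^{(3)} − T_{2}^{(2)}| = 0.015339 < 0.05

k = 3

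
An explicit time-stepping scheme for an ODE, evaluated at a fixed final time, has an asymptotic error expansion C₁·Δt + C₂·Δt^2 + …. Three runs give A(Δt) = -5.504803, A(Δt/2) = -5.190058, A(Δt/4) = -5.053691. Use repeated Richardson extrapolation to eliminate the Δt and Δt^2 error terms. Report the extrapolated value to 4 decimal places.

-4.9313

First eliminate the Δt term (factor 2^1 = 2):
  B₁ = (2·(-5.190058) − (-5.504803))/1 = -4.875313
  B₂ = (2·(-5.053691) − (-5.190058))/1 = -4.917324
Then eliminate the Δt^2 term (factor 2^2 = 4):
  (4·(-4.917324) − (-4.875313))/3 = -4.931328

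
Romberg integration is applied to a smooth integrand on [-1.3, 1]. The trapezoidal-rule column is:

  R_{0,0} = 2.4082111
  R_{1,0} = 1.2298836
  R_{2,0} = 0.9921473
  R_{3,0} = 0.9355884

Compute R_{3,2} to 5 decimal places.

Richardson extrapolation on the trapezoidal column (denominator 4−1=3):
R_{2,1} = 0.9921473 + (0.9921473 − 1.2298836)/3 = 0.9129019
R_{3,1} = 0.9355884 + (0.9355884 − 0.9921473)/3 = 0.9167354
R_{3,2} = (16·0.9167354 − 0.9129019) / 15 = 0.9169910

0.91699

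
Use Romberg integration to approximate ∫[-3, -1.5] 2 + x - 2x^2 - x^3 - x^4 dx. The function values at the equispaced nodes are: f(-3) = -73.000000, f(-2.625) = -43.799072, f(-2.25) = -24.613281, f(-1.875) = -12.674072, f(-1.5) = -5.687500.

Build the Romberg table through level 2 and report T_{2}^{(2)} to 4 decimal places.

T_{0}^{(0)} (trapezoid, 1 panel, h=1.5000): -59.015625
T_{1}^{(0)} (trapezoid, 2 panels, h=0.7500): -47.967773
T_{2}^{(0)} (trapezoid, 4 panels, h=0.3750): -45.161316
T_{1}^{(1)} = -47.967773 + (-47.967773 − (-59.015625))/3 = -44.285156
T_{2}^{(1)} = -45.161316 + (-45.161316 − (-47.967773))/3 = -44.225830
T_{2}^{(2)} = -44.225830 + (-44.225830 − (-44.285156))/15 = -44.221875

-44.2219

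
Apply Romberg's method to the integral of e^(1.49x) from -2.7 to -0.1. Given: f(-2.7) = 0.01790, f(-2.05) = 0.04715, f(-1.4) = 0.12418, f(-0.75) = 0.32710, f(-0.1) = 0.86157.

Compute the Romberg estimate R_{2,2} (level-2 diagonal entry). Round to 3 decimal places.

R_{0,0} (trapezoid, 1 panel, h=2.6000): 1.14331
R_{1,0} (trapezoid, 2 panels, h=1.3000): 0.73309
R_{2,0} (trapezoid, 4 panels, h=0.6500): 0.60981
R_{1,1} = 0.73309 + (0.73309 − 1.14331)/3 = 0.59635
R_{2,1} = 0.60981 + (0.60981 − 0.73309)/3 = 0.56872
R_{2,2} = 0.56872 + (0.56872 − 0.59635)/15 = 0.56688

0.567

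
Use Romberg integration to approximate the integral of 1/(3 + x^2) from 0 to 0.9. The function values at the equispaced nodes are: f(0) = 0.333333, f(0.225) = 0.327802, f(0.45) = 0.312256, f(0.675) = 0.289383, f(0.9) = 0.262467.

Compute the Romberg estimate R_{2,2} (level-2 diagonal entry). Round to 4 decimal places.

0.2767

R_{0,0} (trapezoid, 1 panel, h=0.9000): 0.268110
R_{1,0} (trapezoid, 2 panels, h=0.4500): 0.274570
R_{2,0} (trapezoid, 4 panels, h=0.2250): 0.276152
R_{1,1} = 0.274570 + (0.274570 − 0.268110)/3 = 0.276723
R_{2,1} = 0.276152 + (0.276152 − 0.274570)/3 = 0.276679
R_{2,2} = 0.276679 + (0.276679 − 0.276723)/15 = 0.276676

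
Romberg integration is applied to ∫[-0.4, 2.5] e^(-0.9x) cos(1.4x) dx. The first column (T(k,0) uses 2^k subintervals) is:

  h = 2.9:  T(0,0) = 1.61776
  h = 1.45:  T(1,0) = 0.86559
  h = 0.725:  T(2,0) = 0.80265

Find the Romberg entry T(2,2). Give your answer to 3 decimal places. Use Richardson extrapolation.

0.793

Richardson extrapolation on the trapezoidal column (denominator 4−1=3):
T(1,1) = (4·0.86559 − 1.61776) / 3 = 0.61487
T(2,1) = 0.80265 + (0.80265 − 0.86559)/3 = 0.78167
T(2,2) = (16·0.78167 − 0.61487) / 15 = 0.79279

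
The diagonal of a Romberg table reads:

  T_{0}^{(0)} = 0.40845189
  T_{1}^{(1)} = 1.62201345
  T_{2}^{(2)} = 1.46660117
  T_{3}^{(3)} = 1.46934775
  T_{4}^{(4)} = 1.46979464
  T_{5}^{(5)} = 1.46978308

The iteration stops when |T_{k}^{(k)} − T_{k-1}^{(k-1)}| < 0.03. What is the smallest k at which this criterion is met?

|T_{1}^{(1)} − T_{0}^{(0)}| = 1.21356156 ≥ 0.03
|T_{2}^{(2)} − T_{1}^{(1)}| = 0.15541228 ≥ 0.03
|T_{3}^{(3)} − T_{2}^{(2)}| = 0.00274658 < 0.03

k = 3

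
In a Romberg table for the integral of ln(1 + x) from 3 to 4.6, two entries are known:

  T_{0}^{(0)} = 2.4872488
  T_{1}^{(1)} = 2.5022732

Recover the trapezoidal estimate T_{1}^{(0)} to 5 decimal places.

2.49852

From T_{1}^{(1)} = (4·T_{1}^{(0)} − T_{0}^{(0)})/3, solve for T_{1}^{(0)}:
4·T_{1}^{(0)} = 3·2.5022732 + 2.4872488 = 9.9940684
T_{1}^{(0)} = 2.4985171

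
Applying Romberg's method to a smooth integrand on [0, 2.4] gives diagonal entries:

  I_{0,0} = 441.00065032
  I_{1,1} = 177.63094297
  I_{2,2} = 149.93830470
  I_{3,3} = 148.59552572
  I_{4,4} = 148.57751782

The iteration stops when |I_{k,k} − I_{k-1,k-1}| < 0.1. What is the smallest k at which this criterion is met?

|I_{1,1} − I_{0,0}| = 263.36970735 ≥ 0.1
|I_{2,2} − I_{1,1}| = 27.69263827 ≥ 0.1
|I_{3,3} − I_{2,2}| = 1.34277898 ≥ 0.1
|I_{4,4} − I_{3,3}| = 0.01800790 < 0.1

k = 4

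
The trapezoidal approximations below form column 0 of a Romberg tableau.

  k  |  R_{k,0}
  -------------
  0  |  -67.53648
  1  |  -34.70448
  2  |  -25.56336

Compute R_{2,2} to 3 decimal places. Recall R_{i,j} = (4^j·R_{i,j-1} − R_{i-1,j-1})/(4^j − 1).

Richardson extrapolation on the trapezoidal column (denominator 4−1=3):
R_{1,1} = -34.70448 + (-34.70448 − (-67.53648))/3 = -23.76048
R_{2,1} = (4·(-25.56336) − (-34.70448)) / 3 = -22.51632
R_{2,2} = -22.51632 + (-22.51632 − (-23.76048))/15 = -22.43338
(Column j=1 coincides with Simpson's rule on the same nodes.)

-22.433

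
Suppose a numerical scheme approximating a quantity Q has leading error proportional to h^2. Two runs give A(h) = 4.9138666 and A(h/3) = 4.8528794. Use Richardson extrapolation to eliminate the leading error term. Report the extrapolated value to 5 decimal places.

4.84526

Extrapolated value = (9·A(h/3) − A(h)) / (9 − 1)
= (9·4.8528794 − 4.9138666) / 8
= 38.7620480 / 8 = 4.8452560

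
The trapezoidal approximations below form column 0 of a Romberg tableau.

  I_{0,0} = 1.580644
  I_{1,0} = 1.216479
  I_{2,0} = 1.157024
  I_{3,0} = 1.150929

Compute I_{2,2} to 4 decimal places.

1.1400

I_{1,1} = (4·1.216479 − 1.580644) / 3 = 1.095091
I_{2,1} = (4·1.157024 − 1.216479) / 3 = 1.137206
I_{2,2} = 1.137206 + (1.137206 − 1.095091)/15 = 1.140014
(Column j=1 coincides with Simpson's rule on the same nodes.)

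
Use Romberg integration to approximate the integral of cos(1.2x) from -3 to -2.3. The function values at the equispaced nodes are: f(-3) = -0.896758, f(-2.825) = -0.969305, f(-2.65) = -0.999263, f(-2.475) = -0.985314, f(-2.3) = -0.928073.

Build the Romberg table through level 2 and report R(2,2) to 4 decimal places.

R(0,0) (trapezoid, 1 panel, h=0.7000): -0.638691
R(1,0) (trapezoid, 2 panels, h=0.3500): -0.669087
R(2,0) (trapezoid, 4 panels, h=0.1750): -0.676602
R(1,1) = -0.669087 + (-0.669087 − (-0.638691))/3 = -0.679219
R(2,1) = -0.676602 + (-0.676602 − (-0.669087))/3 = -0.679107
R(2,2) = -0.679107 + (-0.679107 − (-0.679219))/15 = -0.679100

-0.6791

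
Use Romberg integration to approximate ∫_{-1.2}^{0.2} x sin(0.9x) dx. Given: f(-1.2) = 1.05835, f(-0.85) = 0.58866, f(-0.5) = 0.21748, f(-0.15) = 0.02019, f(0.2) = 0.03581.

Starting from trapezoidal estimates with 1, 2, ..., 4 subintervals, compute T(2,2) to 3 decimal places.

0.463

T(0,0) (trapezoid, 1 panel, h=1.4000): 0.76591
T(1,0) (trapezoid, 2 panels, h=0.7000): 0.53519
T(2,0) (trapezoid, 4 panels, h=0.3500): 0.48069
T(1,1) = 0.53519 + (0.53519 − 0.76591)/3 = 0.45828
T(2,1) = 0.48069 + (0.48069 − 0.53519)/3 = 0.46252
T(2,2) = 0.46252 + (0.46252 − 0.45828)/15 = 0.46280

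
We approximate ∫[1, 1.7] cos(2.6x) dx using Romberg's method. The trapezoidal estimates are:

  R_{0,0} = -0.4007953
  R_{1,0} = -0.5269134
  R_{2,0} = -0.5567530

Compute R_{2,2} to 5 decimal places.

R_{1,1} = -0.5269134 + (-0.5269134 − (-0.4007953))/3 = -0.5689528
R_{2,1} = (4·(-0.5567530) − (-0.5269134)) / 3 = -0.5666995
R_{2,2} = -0.5666995 + (-0.5666995 − (-0.5689528))/15 = -0.5665493

-0.56655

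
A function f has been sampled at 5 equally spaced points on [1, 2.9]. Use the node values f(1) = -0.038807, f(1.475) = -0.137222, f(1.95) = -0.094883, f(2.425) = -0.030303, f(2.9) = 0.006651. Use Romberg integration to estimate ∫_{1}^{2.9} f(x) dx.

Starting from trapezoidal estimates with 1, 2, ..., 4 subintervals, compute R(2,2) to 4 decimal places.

-0.1420

R(0,0) (trapezoid, 1 panel, h=1.9000): -0.030548
R(1,0) (trapezoid, 2 panels, h=0.9500): -0.105413
R(2,0) (trapezoid, 4 panels, h=0.4750): -0.132281
R(1,1) = -0.105413 + (-0.105413 − (-0.030548))/3 = -0.130368
R(2,1) = -0.132281 + (-0.132281 − (-0.105413))/3 = -0.141237
R(2,2) = -0.141237 + (-0.141237 − (-0.130368))/15 = -0.141962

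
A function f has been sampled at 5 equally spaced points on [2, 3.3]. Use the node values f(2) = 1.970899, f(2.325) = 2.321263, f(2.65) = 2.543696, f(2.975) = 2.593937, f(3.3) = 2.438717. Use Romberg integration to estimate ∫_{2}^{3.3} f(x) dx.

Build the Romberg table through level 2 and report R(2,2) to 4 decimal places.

R(0,0) (trapezoid, 1 panel, h=1.3000): 2.866250
R(1,0) (trapezoid, 2 panels, h=0.6500): 3.086528
R(2,0) (trapezoid, 4 panels, h=0.3250): 3.140704
R(1,1) = 3.086528 + (3.086528 − 2.866250)/3 = 3.159954
R(2,1) = 3.140704 + (3.140704 − 3.086528)/3 = 3.158763
R(2,2) = 3.158763 + (3.158763 − 3.159954)/15 = 3.158684

3.1587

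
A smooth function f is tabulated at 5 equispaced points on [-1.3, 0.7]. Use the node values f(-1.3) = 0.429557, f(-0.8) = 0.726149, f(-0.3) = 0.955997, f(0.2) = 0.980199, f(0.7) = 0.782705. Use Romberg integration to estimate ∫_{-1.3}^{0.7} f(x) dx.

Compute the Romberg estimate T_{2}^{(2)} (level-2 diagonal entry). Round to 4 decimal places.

T_{0}^{(0)} (trapezoid, 1 panel, h=2.0000): 1.212262
T_{1}^{(0)} (trapezoid, 2 panels, h=1.0000): 1.562128
T_{2}^{(0)} (trapezoid, 4 panels, h=0.5000): 1.634238
T_{1}^{(1)} = 1.562128 + (1.562128 − 1.212262)/3 = 1.678750
T_{2}^{(1)} = 1.634238 + (1.634238 − 1.562128)/3 = 1.658275
T_{2}^{(2)} = 1.658275 + (1.658275 − 1.678750)/15 = 1.656910

1.6569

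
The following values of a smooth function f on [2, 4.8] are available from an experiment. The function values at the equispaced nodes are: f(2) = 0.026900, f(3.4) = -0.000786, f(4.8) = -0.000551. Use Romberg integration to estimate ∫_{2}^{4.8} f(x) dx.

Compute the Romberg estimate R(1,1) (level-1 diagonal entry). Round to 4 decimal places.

0.0108

R(0,0) (trapezoid, 1 panel, h=2.8000): 0.036889
R(1,0) (trapezoid, 2 panels, h=1.4000): 0.017344
R(1,1) = 0.017344 + (0.017344 − 0.036889)/3 = 0.010829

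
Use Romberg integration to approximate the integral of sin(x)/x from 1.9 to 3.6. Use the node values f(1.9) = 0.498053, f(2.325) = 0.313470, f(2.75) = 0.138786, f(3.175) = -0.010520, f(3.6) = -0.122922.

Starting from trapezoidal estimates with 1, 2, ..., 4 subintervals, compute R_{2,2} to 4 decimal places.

R_{0,0} (trapezoid, 1 panel, h=1.7000): 0.318861
R_{1,0} (trapezoid, 2 panels, h=0.8500): 0.277399
R_{2,0} (trapezoid, 4 panels, h=0.4250): 0.267453
R_{1,1} = 0.277399 + (0.277399 − 0.318861)/3 = 0.263578
R_{2,1} = 0.267453 + (0.267453 − 0.277399)/3 = 0.264138
R_{2,2} = 0.264138 + (0.264138 − 0.263578)/15 = 0.264175

0.2642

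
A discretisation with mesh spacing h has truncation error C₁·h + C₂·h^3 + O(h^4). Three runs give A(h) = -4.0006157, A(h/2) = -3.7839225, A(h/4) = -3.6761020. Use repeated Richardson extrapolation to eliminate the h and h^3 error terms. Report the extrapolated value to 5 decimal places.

First eliminate the h term (factor 2^1 = 2):
  B₁ = (2·(-3.7839225) − (-4.0006157))/1 = -3.5672293
  B₂ = (2·(-3.6761020) − (-3.7839225))/1 = -3.5682815
Then eliminate the h^3 term (factor 2^3 = 8):
  (8·(-3.5682815) − (-3.5672293))/7 = -3.5684318

-3.56843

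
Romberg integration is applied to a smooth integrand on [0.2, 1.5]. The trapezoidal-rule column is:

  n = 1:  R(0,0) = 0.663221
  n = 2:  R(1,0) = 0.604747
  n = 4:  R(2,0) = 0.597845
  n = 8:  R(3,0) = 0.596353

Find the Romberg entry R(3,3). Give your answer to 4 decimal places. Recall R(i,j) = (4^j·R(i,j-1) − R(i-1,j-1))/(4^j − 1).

R(1,1) = (4·0.604747 − 0.663221) / 3 = 0.585256
R(2,1) = 0.597845 + (0.597845 − 0.604747)/3 = 0.595544
R(3,1) = 0.596353 + (0.596353 − 0.597845)/3 = 0.595856
R(2,2) = (16·0.595544 − 0.585256) / 15 = 0.596230
R(3,2) = 0.595856 + (0.595856 − 0.595544)/15 = 0.595877
R(3,3) = (64·0.595877 − 0.596230) / 63 = 0.595871

0.5959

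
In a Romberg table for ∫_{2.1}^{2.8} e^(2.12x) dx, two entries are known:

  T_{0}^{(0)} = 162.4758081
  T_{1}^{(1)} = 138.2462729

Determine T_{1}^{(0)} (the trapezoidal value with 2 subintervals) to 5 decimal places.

From T_{1}^{(1)} = (4·T_{1}^{(0)} − T_{0}^{(0)})/3, solve for T_{1}^{(0)}:
4·T_{1}^{(0)} = 3·138.2462729 + 162.4758081 = 577.2146268
T_{1}^{(0)} = 144.3036567

144.30366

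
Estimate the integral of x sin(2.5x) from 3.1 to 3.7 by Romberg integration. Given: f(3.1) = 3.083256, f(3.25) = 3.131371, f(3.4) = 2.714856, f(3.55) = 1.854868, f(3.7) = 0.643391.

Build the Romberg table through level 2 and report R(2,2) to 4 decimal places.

1.4548

R(0,0) (trapezoid, 1 panel, h=0.6000): 1.117994
R(1,0) (trapezoid, 2 panels, h=0.3000): 1.373454
R(2,0) (trapezoid, 4 panels, h=0.1500): 1.434663
R(1,1) = 1.373454 + (1.373454 − 1.117994)/3 = 1.458607
R(2,1) = 1.434663 + (1.434663 − 1.373454)/3 = 1.455066
R(2,2) = 1.455066 + (1.455066 − 1.458607)/15 = 1.454830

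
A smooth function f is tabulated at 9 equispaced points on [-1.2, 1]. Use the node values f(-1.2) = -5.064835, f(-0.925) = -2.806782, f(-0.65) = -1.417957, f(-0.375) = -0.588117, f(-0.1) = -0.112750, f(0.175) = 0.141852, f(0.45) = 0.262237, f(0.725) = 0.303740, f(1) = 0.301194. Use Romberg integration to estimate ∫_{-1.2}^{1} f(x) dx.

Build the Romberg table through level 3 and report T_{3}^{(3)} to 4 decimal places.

T_{0}^{(0)} (trapezoid, 1 panel, h=2.2000): -5.240005
T_{1}^{(0)} (trapezoid, 2 panels, h=1.1000): -2.744028
T_{2}^{(0)} (trapezoid, 4 panels, h=0.5500): -2.007660
T_{3}^{(0)} (trapezoid, 8 panels, h=0.2750): -1.814889
T_{1}^{(1)} = -2.744028 + (-2.744028 − (-5.240005))/3 = -1.912036
T_{2}^{(1)} = -2.007660 + (-2.007660 − (-2.744028))/3 = -1.762204
T_{3}^{(1)} = -1.814889 + (-1.814889 − (-2.007660))/3 = -1.750632
T_{2}^{(2)} = -1.762204 + (-1.762204 − (-1.912036))/15 = -1.752215
T_{3}^{(2)} = -1.750632 + (-1.750632 − (-1.762204))/15 = -1.749861
T_{3}^{(3)} = -1.749861 + (-1.749861 − (-1.752215))/63 = -1.749824

-1.7498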